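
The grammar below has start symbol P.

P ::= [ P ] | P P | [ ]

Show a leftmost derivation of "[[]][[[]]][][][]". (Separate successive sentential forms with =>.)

P => PP => PPP => PPPP => [P]PPP => [[]]PPP => [[]]PPPP => [[]][P]PPP => [[]][[P]]PPP => [[]][[[]]]PPP => [[]][[[]]][]PP => [[]][[[]]][][]P => [[]][[[]]][][][]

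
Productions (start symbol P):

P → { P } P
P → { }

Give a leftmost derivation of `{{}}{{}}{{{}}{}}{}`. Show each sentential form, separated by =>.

P=>{P}P=>{{}}P=>{{}}{P}P=>{{}}{{}}P=>{{}}{{}}{P}P=>{{}}{{}}{{P}P}P=>{{}}{{}}{{{}}P}P=>{{}}{{}}{{{}}{}}P=>{{}}{{}}{{{}}{}}{}

P => {P}P   [P → { P } P]
{P}P => {{}}P   [P → { }]
{{}}P => {{}}{P}P   [P → { P } P]
{{}}{P}P => {{}}{{}}P   [P → { }]
{{}}{{}}P => {{}}{{}}{P}P   [P → { P } P]
{{}}{{}}{P}P => {{}}{{}}{{P}P}P   [P → { P } P]
{{}}{{}}{{P}P}P => {{}}{{}}{{{}}P}P   [P → { }]
{{}}{{}}{{{}}P}P => {{}}{{}}{{{}}{}}P   [P → { }]
{{}}{{}}{{{}}{}}P => {{}}{{}}{{{}}{}}{}   [P → { }]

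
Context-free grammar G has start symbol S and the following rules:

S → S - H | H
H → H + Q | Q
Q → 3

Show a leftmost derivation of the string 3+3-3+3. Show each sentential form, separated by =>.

S => S-H   [S → S - H]
S-H => H-H   [S → H]
H-H => H+Q-H   [H → H + Q]
H+Q-H => Q+Q-H   [H → Q]
Q+Q-H => 3+Q-H   [Q → 3]
3+Q-H => 3+3-H   [Q → 3]
3+3-H => 3+3-H+Q   [H → H + Q]
3+3-H+Q => 3+3-Q+Q   [H → Q]
3+3-Q+Q => 3+3-3+Q   [Q → 3]
3+3-3+Q => 3+3-3+3   [Q → 3]

S => S-H => H-H => H+Q-H => Q+Q-H => 3+Q-H => 3+3-H => 3+3-H+Q => 3+3-Q+Q => 3+3-3+Q => 3+3-3+3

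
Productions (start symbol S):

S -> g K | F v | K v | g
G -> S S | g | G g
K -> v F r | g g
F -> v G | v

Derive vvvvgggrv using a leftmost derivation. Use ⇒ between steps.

S ⇒ Kv   [S -> K v]
Kv ⇒ vFrv   [K -> v F r]
vFrv ⇒ vvGrv   [F -> v G]
vvGrv ⇒ vvGgrv   [G -> G g]
vvGgrv ⇒ vvGggrv   [G -> G g]
vvGggrv ⇒ vvSSggrv   [G -> S S]
vvSSggrv ⇒ vvFvSggrv   [S -> F v]
vvFvSggrv ⇒ vvvvSggrv   [F -> v]
vvvvSggrv ⇒ vvvvgggrv   [S -> g]

S ⇒ Kv ⇒ vFrv ⇒ vvGrv ⇒ vvGgrv ⇒ vvGggrv ⇒ vvSSggrv ⇒ vvFvSggrv ⇒ vvvvSggrv ⇒ vvvvgggrv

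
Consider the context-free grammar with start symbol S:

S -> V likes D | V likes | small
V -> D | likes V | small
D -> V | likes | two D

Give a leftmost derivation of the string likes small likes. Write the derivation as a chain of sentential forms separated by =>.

S => V likes   [S -> V likes]
V likes => likes V likes   [V -> likes V]
likes V likes => likes small likes   [V -> small]

S => V likes => likes V likes => likes small likes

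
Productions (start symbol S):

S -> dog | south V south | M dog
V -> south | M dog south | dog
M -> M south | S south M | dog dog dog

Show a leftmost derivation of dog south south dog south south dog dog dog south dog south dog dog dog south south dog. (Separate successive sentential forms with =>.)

S => M dog => S south M dog => dog south M dog => dog south S south M dog => dog south south V south south M dog => dog south south dog south south M dog => dog south south dog south south S south M dog => dog south south dog south south M dog south M dog => dog south south dog south south M south dog south M dog => dog south south dog south south dog dog dog south dog south M dog => dog south south dog south south dog dog dog south dog south M south dog => dog south south dog south south dog dog dog south dog south M south south dog => dog south south dog south south dog dog dog south dog south dog dog dog south south dog

S => M dog   [S -> M dog]
M dog => S south M dog   [M -> S south M]
S south M dog => dog south M dog   [S -> dog]
dog south M dog => dog south S south M dog   [M -> S south M]
dog south S south M dog => dog south south V south south M dog   [S -> south V south]
dog south south V south south M dog => dog south south dog south south M dog   [V -> dog]
dog south south dog south south M dog => dog south south dog south south S south M dog   [M -> S south M]
dog south south dog south south S south M dog => dog south south dog south south M dog south M dog   [S -> M dog]
dog south south dog south south M dog south M dog => dog south south dog south south M south dog south M dog   [M -> M south]
dog south south dog south south M south dog south M dog => dog south south dog south south dog dog dog south dog south M dog   [M -> dog dog dog]
dog south south dog south south dog dog dog south dog south M dog => dog south south dog south south dog dog dog south dog south M south dog   [M -> M south]
dog south south dog south south dog dog dog south dog south M south dog => dog south south dog south south dog dog dog south dog south M south south dog   [M -> M south]
dog south south dog south south dog dog dog south dog south M south south dog => dog south south dog south south dog dog dog south dog south dog dog dog south south dog   [M -> dog dog dog]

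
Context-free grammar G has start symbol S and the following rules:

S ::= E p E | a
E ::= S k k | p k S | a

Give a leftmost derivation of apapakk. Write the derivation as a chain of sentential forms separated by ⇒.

S ⇒ EpE   [S ::= E p E]
EpE ⇒ apE   [E ::= a]
apE ⇒ apSkk   [E ::= S k k]
apSkk ⇒ apEpEkk   [S ::= E p E]
apEpEkk ⇒ apapEkk   [E ::= a]
apapEkk ⇒ apapakk   [E ::= a]

S ⇒ EpE ⇒ apE ⇒ apSkk ⇒ apEpEkk ⇒ apapEkk ⇒ apapakk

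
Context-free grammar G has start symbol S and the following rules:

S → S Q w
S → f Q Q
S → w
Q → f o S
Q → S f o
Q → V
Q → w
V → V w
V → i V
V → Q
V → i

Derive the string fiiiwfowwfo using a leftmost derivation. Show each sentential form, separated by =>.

S => fQQ => fVQ => fiVQ => fiiVQ => fiiiQ => fiiiSfo => fiiiSQwfo => fiiiwQwfo => fiiiwfoSwfo => fiiiwfowwfo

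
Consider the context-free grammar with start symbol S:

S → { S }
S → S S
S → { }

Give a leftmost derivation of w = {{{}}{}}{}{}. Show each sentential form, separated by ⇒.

S ⇒ SS   [S → S S]
SS ⇒ SSS   [S → S S]
SSS ⇒ {S}SS   [S → { S }]
{S}SS ⇒ {SS}SS   [S → S S]
{SS}SS ⇒ {{S}S}SS   [S → { S }]
{{S}S}SS ⇒ {{{}}S}SS   [S → { }]
{{{}}S}SS ⇒ {{{}}{}}SS   [S → { }]
{{{}}{}}SS ⇒ {{{}}{}}{}S   [S → { }]
{{{}}{}}{}S ⇒ {{{}}{}}{}{}   [S → { }]

S ⇒ SS ⇒ SSS ⇒ {S}SS ⇒ {SS}SS ⇒ {{S}S}SS ⇒ {{{}}S}SS ⇒ {{{}}{}}SS ⇒ {{{}}{}}{}S ⇒ {{{}}{}}{}{}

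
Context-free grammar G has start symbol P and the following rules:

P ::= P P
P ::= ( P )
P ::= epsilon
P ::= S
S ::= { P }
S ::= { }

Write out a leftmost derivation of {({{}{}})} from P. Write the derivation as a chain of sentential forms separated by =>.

P => PP => SP => {P}P => {(P)}P => {(S)}P => {({P})}P => {({PP})}P => {({SP})}P => {({{}P})}P => {({{}PP})}P => {({{}SP})}P => {({{}{}P})}P => {({{}{}})}P => {({{}{}})}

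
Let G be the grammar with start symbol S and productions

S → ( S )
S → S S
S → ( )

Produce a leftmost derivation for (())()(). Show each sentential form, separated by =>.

S=>SS=>(S)S=>(())S=>(())SS=>(())()S=>(())()()

S => SS   [S → S S]
SS => (S)S   [S → ( S )]
(S)S => (())S   [S → ( )]
(())S => (())SS   [S → S S]
(())SS => (())()S   [S → ( )]
(())()S => (())()()   [S → ( )]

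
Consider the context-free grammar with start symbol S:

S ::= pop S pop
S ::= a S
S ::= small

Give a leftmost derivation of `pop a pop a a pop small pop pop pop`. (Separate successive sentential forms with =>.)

S => pop S pop => pop a S pop => pop a pop S pop pop => pop a pop a S pop pop => pop a pop a a S pop pop => pop a pop a a pop S pop pop pop => pop a pop a a pop small pop pop pop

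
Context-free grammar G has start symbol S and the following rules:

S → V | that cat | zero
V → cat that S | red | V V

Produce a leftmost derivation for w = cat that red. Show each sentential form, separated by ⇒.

S ⇒ V ⇒ cat that S ⇒ cat that V ⇒ cat that red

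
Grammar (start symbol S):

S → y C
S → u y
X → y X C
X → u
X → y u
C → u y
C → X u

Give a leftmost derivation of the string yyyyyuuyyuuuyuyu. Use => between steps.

S=>yC=>yXu=>yyXCu=>yyyXCCu=>yyyyXCCCu=>yyyyyXCCCCu=>yyyyyuCCCCu=>yyyyyuuyCCCu=>yyyyyuuyXuCCu=>yyyyyuuyyuuCCu=>yyyyyuuyyuuuyCu=>yyyyyuuyyuuuyuyu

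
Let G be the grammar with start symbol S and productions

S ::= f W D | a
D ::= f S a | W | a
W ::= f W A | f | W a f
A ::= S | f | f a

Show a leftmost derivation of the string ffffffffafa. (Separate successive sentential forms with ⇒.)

S⇒fWD⇒ffD⇒ffW⇒fffWA⇒ffffWAA⇒fffffWAAA⇒ffffffAAA⇒fffffffAA⇒ffffffffaA⇒ffffffffafa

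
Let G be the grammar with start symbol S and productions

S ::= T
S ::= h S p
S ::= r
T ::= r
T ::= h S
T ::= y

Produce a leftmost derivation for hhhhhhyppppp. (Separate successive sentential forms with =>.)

S=>hSp=>hhSpp=>hhhSppp=>hhhhSpppp=>hhhhhSppppp=>hhhhhTppppp=>hhhhhhSppppp=>hhhhhhTppppp=>hhhhhhyppppp

S => hSp   [S ::= h S p]
hSp => hhSpp   [S ::= h S p]
hhSpp => hhhSppp   [S ::= h S p]
hhhSppp => hhhhSpppp   [S ::= h S p]
hhhhSpppp => hhhhhSppppp   [S ::= h S p]
hhhhhSppppp => hhhhhTppppp   [S ::= T]
hhhhhTppppp => hhhhhhSppppp   [T ::= h S]
hhhhhhSppppp => hhhhhhTppppp   [S ::= T]
hhhhhhTppppp => hhhhhhyppppp   [T ::= y]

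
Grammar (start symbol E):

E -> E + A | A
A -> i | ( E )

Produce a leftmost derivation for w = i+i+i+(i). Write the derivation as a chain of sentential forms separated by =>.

E => E+A => E+A+A => E+A+A+A => A+A+A+A => i+A+A+A => i+i+A+A => i+i+i+A => i+i+i+(E) => i+i+i+(A) => i+i+i+(i)

E => E+A   [E -> E + A]
E+A => E+A+A   [E -> E + A]
E+A+A => E+A+A+A   [E -> E + A]
E+A+A+A => A+A+A+A   [E -> A]
A+A+A+A => i+A+A+A   [A -> i]
i+A+A+A => i+i+A+A   [A -> i]
i+i+A+A => i+i+i+A   [A -> i]
i+i+i+A => i+i+i+(E)   [A -> ( E )]
i+i+i+(E) => i+i+i+(A)   [E -> A]
i+i+i+(A) => i+i+i+(i)   [A -> i]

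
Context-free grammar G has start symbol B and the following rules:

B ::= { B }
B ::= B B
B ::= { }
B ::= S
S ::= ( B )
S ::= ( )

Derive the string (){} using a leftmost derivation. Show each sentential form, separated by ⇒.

B ⇒ BB   [B ::= B B]
BB ⇒ SB   [B ::= S]
SB ⇒ ()B   [S ::= ( )]
()B ⇒ (){}   [B ::= { }]

B ⇒ BB ⇒ SB ⇒ ()B ⇒ (){}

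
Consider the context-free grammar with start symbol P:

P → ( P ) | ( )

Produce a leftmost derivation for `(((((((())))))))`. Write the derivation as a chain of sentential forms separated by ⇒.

P ⇒ (P) ⇒ ((P)) ⇒ (((P))) ⇒ ((((P)))) ⇒ (((((P))))) ⇒ ((((((P)))))) ⇒ (((((((P))))))) ⇒ (((((((())))))))

P ⇒ (P)   [P → ( P )]
(P) ⇒ ((P))   [P → ( P )]
((P)) ⇒ (((P)))   [P → ( P )]
(((P))) ⇒ ((((P))))   [P → ( P )]
((((P)))) ⇒ (((((P)))))   [P → ( P )]
(((((P))))) ⇒ ((((((P))))))   [P → ( P )]
((((((P)))))) ⇒ (((((((P)))))))   [P → ( P )]
(((((((P))))))) ⇒ (((((((())))))))   [P → ( )]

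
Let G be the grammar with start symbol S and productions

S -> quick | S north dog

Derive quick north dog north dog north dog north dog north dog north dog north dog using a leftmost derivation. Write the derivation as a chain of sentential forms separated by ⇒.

S ⇒ S north dog   [S -> S north dog]
S north dog ⇒ S north dog north dog   [S -> S north dog]
S north dog north dog ⇒ S north dog north dog north dog   [S -> S north dog]
S north dog north dog north dog ⇒ S north dog north dog north dog north dog   [S -> S north dog]
S north dog north dog north dog north dog ⇒ S north dog north dog north dog north dog north dog   [S -> S north dog]
S north dog north dog north dog north dog north dog ⇒ S north dog north dog north dog north dog north dog north dog   [S -> S north dog]
S north dog north dog north dog north dog north dog north dog ⇒ S north dog north dog north dog north dog north dog north dog north dog   [S -> S north dog]
S north dog north dog north dog north dog north dog north dog north dog ⇒ quick north dog north dog north dog north dog north dog north dog north dog   [S -> quick]

S ⇒ S north dog ⇒ S north dog north dog ⇒ S north dog north dog north dog ⇒ S north dog north dog north dog north dog ⇒ S north dog north dog north dog north dog north dog ⇒ S north dog north dog north dog north dog north dog north dog ⇒ S north dog north dog north dog north dog north dog north dog north dog ⇒ quick north dog north dog north dog north dog north dog north dog north dog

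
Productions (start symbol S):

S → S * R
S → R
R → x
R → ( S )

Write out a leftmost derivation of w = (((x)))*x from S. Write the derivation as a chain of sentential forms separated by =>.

S => S*R   [S → S * R]
S*R => R*R   [S → R]
R*R => (S)*R   [R → ( S )]
(S)*R => (R)*R   [S → R]
(R)*R => ((S))*R   [R → ( S )]
((S))*R => ((R))*R   [S → R]
((R))*R => (((S)))*R   [R → ( S )]
(((S)))*R => (((R)))*R   [S → R]
(((R)))*R => (((x)))*R   [R → x]
(((x)))*R => (((x)))*x   [R → x]

S=>S*R=>R*R=>(S)*R=>(R)*R=>((S))*R=>((R))*R=>(((S)))*R=>(((R)))*R=>(((x)))*R=>(((x)))*x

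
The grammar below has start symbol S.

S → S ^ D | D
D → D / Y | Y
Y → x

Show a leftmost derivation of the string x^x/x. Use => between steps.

S => S^D => D^D => Y^D => x^D => x^D/Y => x^Y/Y => x^x/Y => x^x/x

S => S^D   [S → S ^ D]
S^D => D^D   [S → D]
D^D => Y^D   [D → Y]
Y^D => x^D   [Y → x]
x^D => x^D/Y   [D → D / Y]
x^D/Y => x^Y/Y   [D → Y]
x^Y/Y => x^x/Y   [Y → x]
x^x/Y => x^x/x   [Y → x]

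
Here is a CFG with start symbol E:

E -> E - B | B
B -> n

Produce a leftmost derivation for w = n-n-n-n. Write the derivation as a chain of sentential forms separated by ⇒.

E⇒E-B⇒E-B-B⇒E-B-B-B⇒B-B-B-B⇒n-B-B-B⇒n-n-B-B⇒n-n-n-B⇒n-n-n-n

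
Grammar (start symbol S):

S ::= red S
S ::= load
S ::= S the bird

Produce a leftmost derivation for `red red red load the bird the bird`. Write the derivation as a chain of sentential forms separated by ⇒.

S ⇒ red S   [S ::= red S]
red S ⇒ red red S   [S ::= red S]
red red S ⇒ red red S the bird   [S ::= S the bird]
red red S the bird ⇒ red red red S the bird   [S ::= red S]
red red red S the bird ⇒ red red red S the bird the bird   [S ::= S the bird]
red red red S the bird the bird ⇒ red red red load the bird the bird   [S ::= load]

S ⇒ red S ⇒ red red S ⇒ red red S the bird ⇒ red red red S the bird ⇒ red red red S the bird the bird ⇒ red red red load the bird the bird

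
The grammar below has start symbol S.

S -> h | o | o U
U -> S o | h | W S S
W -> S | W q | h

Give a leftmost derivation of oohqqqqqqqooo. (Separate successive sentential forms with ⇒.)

S ⇒ oU   [S -> o U]
oU ⇒ oSo   [U -> S o]
oSo ⇒ ooUo   [S -> o U]
ooUo ⇒ ooWSSo   [U -> W S S]
ooWSSo ⇒ ooWqSSo   [W -> W q]
ooWqSSo ⇒ ooWqqSSo   [W -> W q]
ooWqqSSo ⇒ ooWqqqSSo   [W -> W q]
ooWqqqSSo ⇒ ooWqqqqSSo   [W -> W q]
ooWqqqqSSo ⇒ ooWqqqqqSSo   [W -> W q]
ooWqqqqqSSo ⇒ ooWqqqqqqSSo   [W -> W q]
ooWqqqqqqSSo ⇒ ooWqqqqqqqSSo   [W -> W q]
ooWqqqqqqqSSo ⇒ oohqqqqqqqSSo   [W -> h]
oohqqqqqqqSSo ⇒ oohqqqqqqqoSo   [S -> o]
oohqqqqqqqoSo ⇒ oohqqqqqqqooo   [S -> o]

S⇒oU⇒oSo⇒ooUo⇒ooWSSo⇒ooWqSSo⇒ooWqqSSo⇒ooWqqqSSo⇒ooWqqqqSSo⇒ooWqqqqqSSo⇒ooWqqqqqqSSo⇒ooWqqqqqqqSSo⇒oohqqqqqqqSSo⇒oohqqqqqqqoSo⇒oohqqqqqqqooo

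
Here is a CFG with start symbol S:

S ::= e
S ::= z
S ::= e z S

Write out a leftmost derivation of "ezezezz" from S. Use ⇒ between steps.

S ⇒ ezS   [S ::= e z S]
ezS ⇒ ezezS   [S ::= e z S]
ezezS ⇒ ezezezS   [S ::= e z S]
ezezezS ⇒ ezezezz   [S ::= z]

S⇒ezS⇒ezezS⇒ezezezS⇒ezezezz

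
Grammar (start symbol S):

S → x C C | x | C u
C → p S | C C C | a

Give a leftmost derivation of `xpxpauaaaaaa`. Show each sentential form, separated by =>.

S=>xCC=>xCCCC=>xCCCCCC=>xpSCCCCC=>xpxCCCCCCC=>xpxpSCCCCCC=>xpxpCuCCCCCC=>xpxpauCCCCCC=>xpxpauaCCCCC=>xpxpauaaCCCC=>xpxpauaaaCCC=>xpxpauaaaaCC=>xpxpauaaaaaC=>xpxpauaaaaaa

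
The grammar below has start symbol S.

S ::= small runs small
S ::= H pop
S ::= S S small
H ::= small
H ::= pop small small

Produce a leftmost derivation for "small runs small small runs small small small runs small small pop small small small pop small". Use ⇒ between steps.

S ⇒ S S small ⇒ S S small S small ⇒ S S small S small S small ⇒ small runs small S small S small S small ⇒ small runs small small runs small small S small S small ⇒ small runs small small runs small small S S small small S small ⇒ small runs small small runs small small small runs small S small small S small ⇒ small runs small small runs small small small runs small H pop small small S small ⇒ small runs small small runs small small small runs small small pop small small S small ⇒ small runs small small runs small small small runs small small pop small small H pop small ⇒ small runs small small runs small small small runs small small pop small small small pop small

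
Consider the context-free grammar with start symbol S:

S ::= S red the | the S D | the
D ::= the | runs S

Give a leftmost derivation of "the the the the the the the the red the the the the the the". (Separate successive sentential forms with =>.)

S => the S D => the the S D D => the the the S D D D => the the the the S D D D D => the the the the the S D D D D D => the the the the the S red the D D D D D => the the the the the the S D red the D D D D D => the the the the the the the D red the D D D D D => the the the the the the the the red the D D D D D => the the the the the the the the red the the D D D D => the the the the the the the the red the the the D D D => the the the the the the the the red the the the the D D => the the the the the the the the red the the the the the D => the the the the the the the the red the the the the the the

S => the S D   [S ::= the S D]
the S D => the the S D D   [S ::= the S D]
the the S D D => the the the S D D D   [S ::= the S D]
the the the S D D D => the the the the S D D D D   [S ::= the S D]
the the the the S D D D D => the the the the the S D D D D D   [S ::= the S D]
the the the the the S D D D D D => the the the the the S red the D D D D D   [S ::= S red the]
the the the the the S red the D D D D D => the the the the the the S D red the D D D D D   [S ::= the S D]
the the the the the the S D red the D D D D D => the the the the the the the D red the D D D D D   [S ::= the]
the the the the the the the D red the D D D D D => the the the the the the the the red the D D D D D   [D ::= the]
the the the the the the the the red the D D D D D => the the the the the the the the red the the D D D D   [D ::= the]
the the the the the the the the red the the D D D D => the the the the the the the the red the the the D D D   [D ::= the]
the the the the the the the the red the the the D D D => the the the the the the the the red the the the the D D   [D ::= the]
the the the the the the the the red the the the the D D => the the the the the the the the red the the the the the D   [D ::= the]
the the the the the the the the red the the the the the D => the the the the the the the the red the the the the the the   [D ::= the]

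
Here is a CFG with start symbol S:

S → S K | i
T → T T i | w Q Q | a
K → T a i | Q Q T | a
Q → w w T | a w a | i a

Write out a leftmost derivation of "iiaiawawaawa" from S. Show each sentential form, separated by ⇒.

S⇒SK⇒iK⇒iQQT⇒iiaQT⇒iiaiaT⇒iiaiawQQ⇒iiaiawawaQ⇒iiaiawawaawa

S ⇒ SK   [S → S K]
SK ⇒ iK   [S → i]
iK ⇒ iQQT   [K → Q Q T]
iQQT ⇒ iiaQT   [Q → i a]
iiaQT ⇒ iiaiaT   [Q → i a]
iiaiaT ⇒ iiaiawQQ   [T → w Q Q]
iiaiawQQ ⇒ iiaiawawaQ   [Q → a w a]
iiaiawawaQ ⇒ iiaiawawaawa   [Q → a w a]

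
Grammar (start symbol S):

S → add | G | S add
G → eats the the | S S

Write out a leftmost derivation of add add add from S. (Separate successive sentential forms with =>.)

S => G => S S => add S => add S add => add add add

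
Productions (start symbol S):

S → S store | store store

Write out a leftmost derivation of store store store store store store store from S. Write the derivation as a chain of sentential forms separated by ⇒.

S ⇒ S store ⇒ S store store ⇒ S store store store ⇒ S store store store store ⇒ S store store store store store ⇒ store store store store store store store

S ⇒ S store   [S → S store]
S store ⇒ S store store   [S → S store]
S store store ⇒ S store store store   [S → S store]
S store store store ⇒ S store store store store   [S → S store]
S store store store store ⇒ S store store store store store   [S → S store]
S store store store store store ⇒ store store store store store store store   [S → store store]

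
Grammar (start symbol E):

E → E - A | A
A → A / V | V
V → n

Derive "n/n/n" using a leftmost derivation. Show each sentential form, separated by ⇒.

E ⇒ A ⇒ A/V ⇒ A/V/V ⇒ V/V/V ⇒ n/V/V ⇒ n/n/V ⇒ n/n/n

E ⇒ A   [E → A]
A ⇒ A/V   [A → A / V]
A/V ⇒ A/V/V   [A → A / V]
A/V/V ⇒ V/V/V   [A → V]
V/V/V ⇒ n/V/V   [V → n]
n/V/V ⇒ n/n/V   [V → n]
n/n/V ⇒ n/n/n   [V → n]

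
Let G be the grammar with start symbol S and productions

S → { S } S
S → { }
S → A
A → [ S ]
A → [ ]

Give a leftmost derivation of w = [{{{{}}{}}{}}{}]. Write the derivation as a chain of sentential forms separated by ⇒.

S⇒A⇒[S]⇒[{S}S]⇒[{{S}S}S]⇒[{{{S}S}S}S]⇒[{{{{}}S}S}S]⇒[{{{{}}{}}S}S]⇒[{{{{}}{}}{}}S]⇒[{{{{}}{}}{}}{}]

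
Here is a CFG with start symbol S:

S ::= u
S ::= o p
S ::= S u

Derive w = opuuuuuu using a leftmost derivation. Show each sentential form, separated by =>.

S => Su   [S ::= S u]
Su => Suu   [S ::= S u]
Suu => Suuu   [S ::= S u]
Suuu => Suuuu   [S ::= S u]
Suuuu => Suuuuu   [S ::= S u]
Suuuuu => Suuuuuu   [S ::= S u]
Suuuuuu => opuuuuuu   [S ::= o p]

S => Su => Suu => Suuu => Suuuu => Suuuuu => Suuuuuu => opuuuuuu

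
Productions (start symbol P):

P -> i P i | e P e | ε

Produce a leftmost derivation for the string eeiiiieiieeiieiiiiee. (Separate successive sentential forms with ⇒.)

P ⇒ ePe ⇒ eePee ⇒ eeiPiee ⇒ eeiiPiiee ⇒ eeiiiPiiiee ⇒ eeiiiiPiiiiee ⇒ eeiiiiePeiiiiee ⇒ eeiiiieiPieiiiiee ⇒ eeiiiieiiPiieiiiiee ⇒ eeiiiieiiePeiieiiiiee ⇒ eeiiiieiieeiieiiiiee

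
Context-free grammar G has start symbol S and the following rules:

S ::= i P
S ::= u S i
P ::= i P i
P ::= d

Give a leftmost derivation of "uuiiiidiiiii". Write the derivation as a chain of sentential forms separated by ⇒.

S⇒uSi⇒uuSii⇒uuiPii⇒uuiiPiii⇒uuiiiPiiii⇒uuiiiiPiiiii⇒uuiiiidiiiii

S ⇒ uSi   [S ::= u S i]
uSi ⇒ uuSii   [S ::= u S i]
uuSii ⇒ uuiPii   [S ::= i P]
uuiPii ⇒ uuiiPiii   [P ::= i P i]
uuiiPiii ⇒ uuiiiPiiii   [P ::= i P i]
uuiiiPiiii ⇒ uuiiiiPiiiii   [P ::= i P i]
uuiiiiPiiiii ⇒ uuiiiidiiiii   [P ::= d]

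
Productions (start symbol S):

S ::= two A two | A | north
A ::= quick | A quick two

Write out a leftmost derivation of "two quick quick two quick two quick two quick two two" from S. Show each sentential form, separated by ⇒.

S ⇒ two A two ⇒ two A quick two two ⇒ two A quick two quick two two ⇒ two A quick two quick two quick two two ⇒ two A quick two quick two quick two quick two two ⇒ two quick quick two quick two quick two quick two two

S ⇒ two A two   [S ::= two A two]
two A two ⇒ two A quick two two   [A ::= A quick two]
two A quick two two ⇒ two A quick two quick two two   [A ::= A quick two]
two A quick two quick two two ⇒ two A quick two quick two quick two two   [A ::= A quick two]
two A quick two quick two quick two two ⇒ two A quick two quick two quick two quick two two   [A ::= A quick two]
two A quick two quick two quick two quick two two ⇒ two quick quick two quick two quick two quick two two   [A ::= quick]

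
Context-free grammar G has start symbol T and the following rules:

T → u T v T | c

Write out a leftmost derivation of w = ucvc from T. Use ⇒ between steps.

T ⇒ uTvT ⇒ ucvT ⇒ ucvc

T ⇒ uTvT   [T → u T v T]
uTvT ⇒ ucvT   [T → c]
ucvT ⇒ ucvc   [T → c]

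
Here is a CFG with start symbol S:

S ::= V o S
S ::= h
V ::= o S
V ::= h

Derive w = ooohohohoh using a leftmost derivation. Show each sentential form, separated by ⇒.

S ⇒ VoS   [S ::= V o S]
VoS ⇒ oSoS   [V ::= o S]
oSoS ⇒ oVoSoS   [S ::= V o S]
oVoSoS ⇒ ooSoSoS   [V ::= o S]
ooSoSoS ⇒ ooVoSoSoS   [S ::= V o S]
ooVoSoSoS ⇒ oooSoSoSoS   [V ::= o S]
oooSoSoSoS ⇒ ooohoSoSoS   [S ::= h]
ooohoSoSoS ⇒ ooohohoSoS   [S ::= h]
ooohohoSoS ⇒ ooohohohoS   [S ::= h]
ooohohohoS ⇒ ooohohohoh   [S ::= h]

S ⇒ VoS ⇒ oSoS ⇒ oVoSoS ⇒ ooSoSoS ⇒ ooVoSoSoS ⇒ oooSoSoSoS ⇒ ooohoSoSoS ⇒ ooohohoSoS ⇒ ooohohohoS ⇒ ooohohohoh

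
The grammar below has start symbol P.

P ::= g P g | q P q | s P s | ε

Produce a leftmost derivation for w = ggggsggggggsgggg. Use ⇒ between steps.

P ⇒ gPg   [P ::= g P g]
gPg ⇒ ggPgg   [P ::= g P g]
ggPgg ⇒ gggPggg   [P ::= g P g]
gggPggg ⇒ ggggPgggg   [P ::= g P g]
ggggPgggg ⇒ ggggsPsgggg   [P ::= s P s]
ggggsPsgggg ⇒ ggggsgPgsgggg   [P ::= g P g]
ggggsgPgsgggg ⇒ ggggsggPggsgggg   [P ::= g P g]
ggggsggPggsgggg ⇒ ggggsgggPgggsgggg   [P ::= g P g]
ggggsgggPgggsgggg ⇒ ggggsggggggsgggg   [P ::= ε]

P ⇒ gPg ⇒ ggPgg ⇒ gggPggg ⇒ ggggPgggg ⇒ ggggsPsgggg ⇒ ggggsgPgsgggg ⇒ ggggsggPggsgggg ⇒ ggggsgggPgggsgggg ⇒ ggggsggggggsgggg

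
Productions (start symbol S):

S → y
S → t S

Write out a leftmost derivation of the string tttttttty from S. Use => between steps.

S => tS => ttS => tttS => ttttS => tttttS => ttttttS => tttttttS => ttttttttS => tttttttty

S => tS   [S → t S]
tS => ttS   [S → t S]
ttS => tttS   [S → t S]
tttS => ttttS   [S → t S]
ttttS => tttttS   [S → t S]
tttttS => ttttttS   [S → t S]
ttttttS => tttttttS   [S → t S]
tttttttS => ttttttttS   [S → t S]
ttttttttS => tttttttty   [S → y]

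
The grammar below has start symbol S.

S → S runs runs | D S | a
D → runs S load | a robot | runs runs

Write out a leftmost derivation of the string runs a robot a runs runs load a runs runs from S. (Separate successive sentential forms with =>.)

S => D S => runs S load S => runs D S load S => runs a robot S load S => runs a robot S runs runs load S => runs a robot a runs runs load S => runs a robot a runs runs load S runs runs => runs a robot a runs runs load a runs runs

S => D S   [S → D S]
D S => runs S load S   [D → runs S load]
runs S load S => runs D S load S   [S → D S]
runs D S load S => runs a robot S load S   [D → a robot]
runs a robot S load S => runs a robot S runs runs load S   [S → S runs runs]
runs a robot S runs runs load S => runs a robot a runs runs load S   [S → a]
runs a robot a runs runs load S => runs a robot a runs runs load S runs runs   [S → S runs runs]
runs a robot a runs runs load S runs runs => runs a robot a runs runs load a runs runs   [S → a]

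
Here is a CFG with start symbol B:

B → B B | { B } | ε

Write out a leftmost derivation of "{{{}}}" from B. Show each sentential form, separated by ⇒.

B⇒BB⇒BBB⇒BBBB⇒BBBBB⇒{B}BBBB⇒{{B}}BBBB⇒{{{B}}}BBBB⇒{{{}}}BBBB⇒{{{}}}BBB⇒{{{}}}BB⇒{{{}}}B⇒{{{}}}

B ⇒ BB   [B → B B]
BB ⇒ BBB   [B → B B]
BBB ⇒ BBBB   [B → B B]
BBBB ⇒ BBBBB   [B → B B]
BBBBB ⇒ {B}BBBB   [B → { B }]
{B}BBBB ⇒ {{B}}BBBB   [B → { B }]
{{B}}BBBB ⇒ {{{B}}}BBBB   [B → { B }]
{{{B}}}BBBB ⇒ {{{}}}BBBB   [B → ε]
{{{}}}BBBB ⇒ {{{}}}BBB   [B → ε]
{{{}}}BBB ⇒ {{{}}}BB   [B → ε]
{{{}}}BB ⇒ {{{}}}B   [B → ε]
{{{}}}B ⇒ {{{}}}   [B → ε]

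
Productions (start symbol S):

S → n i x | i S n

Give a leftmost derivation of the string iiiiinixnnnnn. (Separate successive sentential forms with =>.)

S => iSn   [S → i S n]
iSn => iiSnn   [S → i S n]
iiSnn => iiiSnnn   [S → i S n]
iiiSnnn => iiiiSnnnn   [S → i S n]
iiiiSnnnn => iiiiiSnnnnn   [S → i S n]
iiiiiSnnnnn => iiiiinixnnnnn   [S → n i x]

S => iSn => iiSnn => iiiSnnn => iiiiSnnnn => iiiiiSnnnnn => iiiiinixnnnnn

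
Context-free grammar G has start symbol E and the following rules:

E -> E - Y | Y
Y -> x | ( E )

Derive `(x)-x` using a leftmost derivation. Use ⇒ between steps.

E ⇒ E-Y   [E -> E - Y]
E-Y ⇒ Y-Y   [E -> Y]
Y-Y ⇒ (E)-Y   [Y -> ( E )]
(E)-Y ⇒ (Y)-Y   [E -> Y]
(Y)-Y ⇒ (x)-Y   [Y -> x]
(x)-Y ⇒ (x)-x   [Y -> x]

E⇒E-Y⇒Y-Y⇒(E)-Y⇒(Y)-Y⇒(x)-Y⇒(x)-x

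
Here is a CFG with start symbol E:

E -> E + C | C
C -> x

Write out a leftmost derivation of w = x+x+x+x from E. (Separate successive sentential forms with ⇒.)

E ⇒ E+C ⇒ E+C+C ⇒ E+C+C+C ⇒ C+C+C+C ⇒ x+C+C+C ⇒ x+x+C+C ⇒ x+x+x+C ⇒ x+x+x+x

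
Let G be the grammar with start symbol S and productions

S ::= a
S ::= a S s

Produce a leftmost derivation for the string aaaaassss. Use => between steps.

S => aSs   [S ::= a S s]
aSs => aaSss   [S ::= a S s]
aaSss => aaaSsss   [S ::= a S s]
aaaSsss => aaaaSssss   [S ::= a S s]
aaaaSssss => aaaaassss   [S ::= a]

S => aSs => aaSss => aaaSsss => aaaaSssss => aaaaassss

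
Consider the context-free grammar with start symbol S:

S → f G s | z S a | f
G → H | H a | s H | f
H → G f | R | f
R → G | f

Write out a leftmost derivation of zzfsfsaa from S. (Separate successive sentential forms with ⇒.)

S⇒zSa⇒zzSaa⇒zzfGsaa⇒zzfsHsaa⇒zzfsRsaa⇒zzfsfsaa

S ⇒ zSa   [S → z S a]
zSa ⇒ zzSaa   [S → z S a]
zzSaa ⇒ zzfGsaa   [S → f G s]
zzfGsaa ⇒ zzfsHsaa   [G → s H]
zzfsHsaa ⇒ zzfsRsaa   [H → R]
zzfsRsaa ⇒ zzfsfsaa   [R → f]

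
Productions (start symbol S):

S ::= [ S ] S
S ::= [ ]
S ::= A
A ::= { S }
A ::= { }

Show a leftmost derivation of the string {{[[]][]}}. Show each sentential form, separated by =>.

S => A => {S} => {A} => {{S}} => {{[S]S}} => {{[[]]S}} => {{[[]][]}}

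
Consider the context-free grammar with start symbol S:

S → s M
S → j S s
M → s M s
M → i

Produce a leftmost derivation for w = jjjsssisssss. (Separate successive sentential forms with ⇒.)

S ⇒ jSs ⇒ jjSss ⇒ jjjSsss ⇒ jjjsMsss ⇒ jjjssMssss ⇒ jjjsssMsssss ⇒ jjjsssisssss

S ⇒ jSs   [S → j S s]
jSs ⇒ jjSss   [S → j S s]
jjSss ⇒ jjjSsss   [S → j S s]
jjjSsss ⇒ jjjsMsss   [S → s M]
jjjsMsss ⇒ jjjssMssss   [M → s M s]
jjjssMssss ⇒ jjjsssMsssss   [M → s M s]
jjjsssMsssss ⇒ jjjsssisssss   [M → i]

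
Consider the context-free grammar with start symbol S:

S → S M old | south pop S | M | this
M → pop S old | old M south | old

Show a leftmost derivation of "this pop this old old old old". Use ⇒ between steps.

S ⇒ S M old   [S → S M old]
S M old ⇒ S M old M old   [S → S M old]
S M old M old ⇒ this M old M old   [S → this]
this M old M old ⇒ this pop S old old M old   [M → pop S old]
this pop S old old M old ⇒ this pop this old old M old   [S → this]
this pop this old old M old ⇒ this pop this old old old old   [M → old]

S ⇒ S M old ⇒ S M old M old ⇒ this M old M old ⇒ this pop S old old M old ⇒ this pop this old old M old ⇒ this pop this old old old old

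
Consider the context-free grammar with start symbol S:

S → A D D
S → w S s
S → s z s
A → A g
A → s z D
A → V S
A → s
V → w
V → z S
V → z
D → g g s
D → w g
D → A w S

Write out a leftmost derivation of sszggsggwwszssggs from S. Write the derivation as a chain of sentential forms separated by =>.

S=>ADD=>sDD=>sAwSD=>sAgwSD=>sAggwSD=>sszDggwSD=>sszggsggwSD=>sszggsggwwSsD=>sszggsggwwszssD=>sszggsggwwszssggs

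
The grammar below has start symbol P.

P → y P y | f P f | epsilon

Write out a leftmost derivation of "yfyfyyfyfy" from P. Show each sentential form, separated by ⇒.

P⇒yPy⇒yfPfy⇒yfyPyfy⇒yfyfPfyfy⇒yfyfyPyfyfy⇒yfyfyyfyfy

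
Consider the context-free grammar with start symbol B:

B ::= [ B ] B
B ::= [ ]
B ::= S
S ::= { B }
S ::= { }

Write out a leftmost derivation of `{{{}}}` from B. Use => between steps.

B => S => {B} => {S} => {{B}} => {{S}} => {{{}}}

B => S   [B ::= S]
S => {B}   [S ::= { B }]
{B} => {S}   [B ::= S]
{S} => {{B}}   [S ::= { B }]
{{B}} => {{S}}   [B ::= S]
{{S}} => {{{}}}   [S ::= { }]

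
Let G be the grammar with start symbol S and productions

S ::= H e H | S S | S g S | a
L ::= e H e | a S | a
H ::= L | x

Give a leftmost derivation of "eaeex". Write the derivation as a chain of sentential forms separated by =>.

S => HeH   [S ::= H e H]
HeH => LeH   [H ::= L]
LeH => eHeeH   [L ::= e H e]
eHeeH => eLeeH   [H ::= L]
eLeeH => eaeeH   [L ::= a]
eaeeH => eaeex   [H ::= x]

S => HeH => LeH => eHeeH => eLeeH => eaeeH => eaeex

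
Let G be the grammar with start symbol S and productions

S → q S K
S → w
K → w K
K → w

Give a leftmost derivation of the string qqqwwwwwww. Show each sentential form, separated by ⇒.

S ⇒ qSK ⇒ qqSKK ⇒ qqqSKKK ⇒ qqqwKKK ⇒ qqqwwKK ⇒ qqqwwwKK ⇒ qqqwwwwKK ⇒ qqqwwwwwK ⇒ qqqwwwwwwK ⇒ qqqwwwwwww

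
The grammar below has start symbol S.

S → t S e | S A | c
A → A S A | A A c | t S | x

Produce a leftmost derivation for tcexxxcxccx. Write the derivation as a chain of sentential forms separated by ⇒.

S⇒SA⇒SAA⇒tSeAA⇒tceAA⇒tceAAcA⇒tcexAcA⇒tcexAAccA⇒tcexAAcAccA⇒tcexxAcAccA⇒tcexxxcAccA⇒tcexxxcxccA⇒tcexxxcxccx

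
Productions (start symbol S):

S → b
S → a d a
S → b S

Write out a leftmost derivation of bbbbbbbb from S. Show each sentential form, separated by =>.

S => bS   [S → b S]
bS => bbS   [S → b S]
bbS => bbbS   [S → b S]
bbbS => bbbbS   [S → b S]
bbbbS => bbbbbS   [S → b S]
bbbbbS => bbbbbbS   [S → b S]
bbbbbbS => bbbbbbbS   [S → b S]
bbbbbbbS => bbbbbbbb   [S → b]

S => bS => bbS => bbbS => bbbbS => bbbbbS => bbbbbbS => bbbbbbbS => bbbbbbbb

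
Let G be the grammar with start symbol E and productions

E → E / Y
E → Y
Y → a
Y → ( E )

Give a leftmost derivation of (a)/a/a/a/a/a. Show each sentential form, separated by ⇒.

E⇒E/Y⇒E/Y/Y⇒E/Y/Y/Y⇒E/Y/Y/Y/Y⇒E/Y/Y/Y/Y/Y⇒Y/Y/Y/Y/Y/Y⇒(E)/Y/Y/Y/Y/Y⇒(Y)/Y/Y/Y/Y/Y⇒(a)/Y/Y/Y/Y/Y⇒(a)/a/Y/Y/Y/Y⇒(a)/a/a/Y/Y/Y⇒(a)/a/a/a/Y/Y⇒(a)/a/a/a/a/Y⇒(a)/a/a/a/a/a

E ⇒ E/Y   [E → E / Y]
E/Y ⇒ E/Y/Y   [E → E / Y]
E/Y/Y ⇒ E/Y/Y/Y   [E → E / Y]
E/Y/Y/Y ⇒ E/Y/Y/Y/Y   [E → E / Y]
E/Y/Y/Y/Y ⇒ E/Y/Y/Y/Y/Y   [E → E / Y]
E/Y/Y/Y/Y/Y ⇒ Y/Y/Y/Y/Y/Y   [E → Y]
Y/Y/Y/Y/Y/Y ⇒ (E)/Y/Y/Y/Y/Y   [Y → ( E )]
(E)/Y/Y/Y/Y/Y ⇒ (Y)/Y/Y/Y/Y/Y   [E → Y]
(Y)/Y/Y/Y/Y/Y ⇒ (a)/Y/Y/Y/Y/Y   [Y → a]
(a)/Y/Y/Y/Y/Y ⇒ (a)/a/Y/Y/Y/Y   [Y → a]
(a)/a/Y/Y/Y/Y ⇒ (a)/a/a/Y/Y/Y   [Y → a]
(a)/a/a/Y/Y/Y ⇒ (a)/a/a/a/Y/Y   [Y → a]
(a)/a/a/a/Y/Y ⇒ (a)/a/a/a/a/Y   [Y → a]
(a)/a/a/a/a/Y ⇒ (a)/a/a/a/a/a   [Y → a]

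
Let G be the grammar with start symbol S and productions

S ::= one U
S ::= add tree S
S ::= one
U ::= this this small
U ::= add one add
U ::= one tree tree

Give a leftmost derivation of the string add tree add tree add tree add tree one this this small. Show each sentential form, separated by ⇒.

S ⇒ add tree S ⇒ add tree add tree S ⇒ add tree add tree add tree S ⇒ add tree add tree add tree add tree S ⇒ add tree add tree add tree add tree one U ⇒ add tree add tree add tree add tree one this this small

S ⇒ add tree S   [S ::= add tree S]
add tree S ⇒ add tree add tree S   [S ::= add tree S]
add tree add tree S ⇒ add tree add tree add tree S   [S ::= add tree S]
add tree add tree add tree S ⇒ add tree add tree add tree add tree S   [S ::= add tree S]
add tree add tree add tree add tree S ⇒ add tree add tree add tree add tree one U   [S ::= one U]
add tree add tree add tree add tree one U ⇒ add tree add tree add tree add tree one this this small   [U ::= this this small]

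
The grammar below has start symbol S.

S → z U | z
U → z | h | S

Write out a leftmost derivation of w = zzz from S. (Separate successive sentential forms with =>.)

S => zU => zS => zzU => zzz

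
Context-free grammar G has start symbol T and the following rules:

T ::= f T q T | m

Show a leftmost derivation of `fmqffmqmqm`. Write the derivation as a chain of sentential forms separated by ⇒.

T ⇒ fTqT   [T ::= f T q T]
fTqT ⇒ fmqT   [T ::= m]
fmqT ⇒ fmqfTqT   [T ::= f T q T]
fmqfTqT ⇒ fmqffTqTqT   [T ::= f T q T]
fmqffTqTqT ⇒ fmqffmqTqT   [T ::= m]
fmqffmqTqT ⇒ fmqffmqmqT   [T ::= m]
fmqffmqmqT ⇒ fmqffmqmqm   [T ::= m]

T ⇒ fTqT ⇒ fmqT ⇒ fmqfTqT ⇒ fmqffTqTqT ⇒ fmqffmqTqT ⇒ fmqffmqmqT ⇒ fmqffmqmqm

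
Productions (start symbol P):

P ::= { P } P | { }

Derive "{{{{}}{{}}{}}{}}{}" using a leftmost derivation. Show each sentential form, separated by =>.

P => {P}P => {{P}P}P => {{{P}P}P}P => {{{{}}P}P}P => {{{{}}{P}P}P}P => {{{{}}{{}}P}P}P => {{{{}}{{}}{}}P}P => {{{{}}{{}}{}}{}}P => {{{{}}{{}}{}}{}}{}

P => {P}P   [P ::= { P } P]
{P}P => {{P}P}P   [P ::= { P } P]
{{P}P}P => {{{P}P}P}P   [P ::= { P } P]
{{{P}P}P}P => {{{{}}P}P}P   [P ::= { }]
{{{{}}P}P}P => {{{{}}{P}P}P}P   [P ::= { P } P]
{{{{}}{P}P}P}P => {{{{}}{{}}P}P}P   [P ::= { }]
{{{{}}{{}}P}P}P => {{{{}}{{}}{}}P}P   [P ::= { }]
{{{{}}{{}}{}}P}P => {{{{}}{{}}{}}{}}P   [P ::= { }]
{{{{}}{{}}{}}{}}P => {{{{}}{{}}{}}{}}{}   [P ::= { }]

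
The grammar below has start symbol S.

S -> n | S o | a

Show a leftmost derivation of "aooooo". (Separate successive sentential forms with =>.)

S=>So=>Soo=>Sooo=>Soooo=>Sooooo=>aooooo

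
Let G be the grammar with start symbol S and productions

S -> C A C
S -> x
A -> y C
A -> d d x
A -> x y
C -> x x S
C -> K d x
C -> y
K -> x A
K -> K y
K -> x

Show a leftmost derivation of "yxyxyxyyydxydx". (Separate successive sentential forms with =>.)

S => CAC => yAC => yxyC => yxyKdx => yxyKydx => yxyxAydx => yxyxyCydx => yxyxyKdxydx => yxyxyKydxydx => yxyxyKyydxydx => yxyxyKyyydxydx => yxyxyxyyydxydx

S => CAC   [S -> C A C]
CAC => yAC   [C -> y]
yAC => yxyC   [A -> x y]
yxyC => yxyKdx   [C -> K d x]
yxyKdx => yxyKydx   [K -> K y]
yxyKydx => yxyxAydx   [K -> x A]
yxyxAydx => yxyxyCydx   [A -> y C]
yxyxyCydx => yxyxyKdxydx   [C -> K d x]
yxyxyKdxydx => yxyxyKydxydx   [K -> K y]
yxyxyKydxydx => yxyxyKyydxydx   [K -> K y]
yxyxyKyydxydx => yxyxyKyyydxydx   [K -> K y]
yxyxyKyyydxydx => yxyxyxyyydxydx   [K -> x]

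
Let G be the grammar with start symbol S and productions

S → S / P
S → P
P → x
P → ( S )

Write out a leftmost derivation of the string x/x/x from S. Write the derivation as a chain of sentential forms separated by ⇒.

S⇒S/P⇒S/P/P⇒P/P/P⇒x/P/P⇒x/x/P⇒x/x/x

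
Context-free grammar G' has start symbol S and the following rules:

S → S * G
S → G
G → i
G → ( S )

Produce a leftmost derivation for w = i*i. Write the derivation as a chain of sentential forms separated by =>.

S => S*G => G*G => i*G => i*i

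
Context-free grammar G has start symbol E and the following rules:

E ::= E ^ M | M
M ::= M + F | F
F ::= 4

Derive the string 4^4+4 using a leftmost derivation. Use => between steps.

E => E^M   [E ::= E ^ M]
E^M => M^M   [E ::= M]
M^M => F^M   [M ::= F]
F^M => 4^M   [F ::= 4]
4^M => 4^M+F   [M ::= M + F]
4^M+F => 4^F+F   [M ::= F]
4^F+F => 4^4+F   [F ::= 4]
4^4+F => 4^4+4   [F ::= 4]

E=>E^M=>M^M=>F^M=>4^M=>4^M+F=>4^F+F=>4^4+F=>4^4+4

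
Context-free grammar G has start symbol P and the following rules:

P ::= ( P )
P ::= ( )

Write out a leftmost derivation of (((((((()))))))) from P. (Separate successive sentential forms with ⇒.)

P ⇒ (P) ⇒ ((P)) ⇒ (((P))) ⇒ ((((P)))) ⇒ (((((P))))) ⇒ ((((((P)))))) ⇒ (((((((P))))))) ⇒ (((((((())))))))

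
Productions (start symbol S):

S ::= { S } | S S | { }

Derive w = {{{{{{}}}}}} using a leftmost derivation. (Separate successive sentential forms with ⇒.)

S⇒{S}⇒{{S}}⇒{{{S}}}⇒{{{{S}}}}⇒{{{{{S}}}}}⇒{{{{{{}}}}}}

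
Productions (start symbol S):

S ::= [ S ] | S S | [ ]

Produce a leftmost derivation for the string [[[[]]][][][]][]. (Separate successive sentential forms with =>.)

S => SS   [S ::= S S]
SS => [S]S   [S ::= [ S ]]
[S]S => [SS]S   [S ::= S S]
[SS]S => [SSS]S   [S ::= S S]
[SSS]S => [[S]SS]S   [S ::= [ S ]]
[[S]SS]S => [[[S]]SS]S   [S ::= [ S ]]
[[[S]]SS]S => [[[[]]]SS]S   [S ::= [ ]]
[[[[]]]SS]S => [[[[]]][]S]S   [S ::= [ ]]
[[[[]]][]S]S => [[[[]]][]SS]S   [S ::= S S]
[[[[]]][]SS]S => [[[[]]][][]S]S   [S ::= [ ]]
[[[[]]][][]S]S => [[[[]]][][][]]S   [S ::= [ ]]
[[[[]]][][][]]S => [[[[]]][][][]][]   [S ::= [ ]]

S => SS => [S]S => [SS]S => [SSS]S => [[S]SS]S => [[[S]]SS]S => [[[[]]]SS]S => [[[[]]][]S]S => [[[[]]][]SS]S => [[[[]]][][]S]S => [[[[]]][][][]]S => [[[[]]][][][]][]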